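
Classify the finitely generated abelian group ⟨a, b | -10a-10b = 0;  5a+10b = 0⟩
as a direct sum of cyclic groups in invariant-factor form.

Answer: M ≅ ℤ/5 ⊕ ℤ/10

Derivation:
rank_ℚ(R)=2; free=2−2=0
SNF(R) diag = [5, 10] → torsion [5, 10]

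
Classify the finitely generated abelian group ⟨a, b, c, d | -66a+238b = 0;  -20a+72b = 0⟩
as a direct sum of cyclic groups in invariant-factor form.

rank_ℚ(R)=2; free=4−2=2
SNF(R) diag = [2, 4] → torsion [2, 4]

Answer: M ≅ ℤ^2 ⊕ ℤ/2 ⊕ ℤ/4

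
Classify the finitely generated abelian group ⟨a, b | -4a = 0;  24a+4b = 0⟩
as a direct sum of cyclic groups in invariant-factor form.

rank_ℚ(R)=2; free=2−2=0
SNF(R) diag = [4, 4] → torsion [4, 4]

Answer: M ≅ ℤ/4 ⊕ ℤ/4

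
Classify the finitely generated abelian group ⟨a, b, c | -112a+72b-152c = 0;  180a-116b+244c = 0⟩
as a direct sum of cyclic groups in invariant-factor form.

rank_ℚ(R)=2; free=3−2=1
SNF(R) diag = [4, 8] → torsion [4, 8]

Answer: M ≅ ℤ^1 ⊕ ℤ/4 ⊕ ℤ/8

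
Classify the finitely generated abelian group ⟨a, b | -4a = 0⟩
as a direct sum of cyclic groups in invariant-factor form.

Answer: M ≅ ℤ^1 ⊕ ℤ/4

Derivation:
rank_ℚ(R)=1; free=2−1=1
SNF(R) diag = [4] → torsion [4]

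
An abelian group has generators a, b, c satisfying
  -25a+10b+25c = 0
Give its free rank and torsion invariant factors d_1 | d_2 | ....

Answer: M ≅ ℤ^2 ⊕ ℤ/5

Derivation:
rank_ℚ(R)=1; free=3−1=2
SNF(R) diag = [5] → torsion [5]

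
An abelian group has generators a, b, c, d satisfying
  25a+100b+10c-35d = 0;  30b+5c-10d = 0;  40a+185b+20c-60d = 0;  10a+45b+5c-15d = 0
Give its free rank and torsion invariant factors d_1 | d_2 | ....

Answer: M ≅ ℤ/5 ⊕ ℤ/5 ⊕ ℤ/5 ⊕ ℤ/5

Derivation:
rank_ℚ(R)=4; free=4−4=0
SNF(R) diag = [5, 5, 5, 5] → torsion [5, 5, 5, 5]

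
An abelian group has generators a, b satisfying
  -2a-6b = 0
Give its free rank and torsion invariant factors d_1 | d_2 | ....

Answer: M ≅ ℤ^1 ⊕ ℤ/2

Derivation:
rank_ℚ(R)=1; free=2−1=1
SNF(R) diag = [2] → torsion [2]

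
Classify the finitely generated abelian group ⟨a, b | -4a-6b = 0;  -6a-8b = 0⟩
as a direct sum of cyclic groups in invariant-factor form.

Answer: M ≅ ℤ/2 ⊕ ℤ/2

Derivation:
rank_ℚ(R)=2; free=2−2=0
SNF(R) diag = [2, 2] → torsion [2, 2]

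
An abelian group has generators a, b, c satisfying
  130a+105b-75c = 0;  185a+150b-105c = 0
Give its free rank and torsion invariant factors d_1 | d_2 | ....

rank_ℚ(R)=2; free=3−2=1
SNF(R) diag = [5, 15] → torsion [5, 15]

Answer: M ≅ ℤ^1 ⊕ ℤ/5 ⊕ ℤ/15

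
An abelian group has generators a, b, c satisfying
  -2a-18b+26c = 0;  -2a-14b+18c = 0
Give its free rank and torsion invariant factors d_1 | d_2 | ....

rank_ℚ(R)=2; free=3−2=1
SNF(R) diag = [2, 4] → torsion [2, 4]

Answer: M ≅ ℤ^1 ⊕ ℤ/2 ⊕ ℤ/4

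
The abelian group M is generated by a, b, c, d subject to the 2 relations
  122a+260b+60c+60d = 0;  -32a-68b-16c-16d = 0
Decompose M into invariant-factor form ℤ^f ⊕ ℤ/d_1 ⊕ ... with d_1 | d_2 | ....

rank_ℚ(R)=2; free=4−2=2
SNF(R) diag = [2, 4] → torsion [2, 4]

Answer: M ≅ ℤ^2 ⊕ ℤ/2 ⊕ ℤ/4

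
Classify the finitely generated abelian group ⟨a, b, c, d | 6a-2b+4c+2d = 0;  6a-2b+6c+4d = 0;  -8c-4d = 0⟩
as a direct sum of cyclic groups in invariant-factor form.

rank_ℚ(R)=3; free=4−3=1
SNF(R) diag = [2, 2, 4] → torsion [2, 2, 4]

Answer: M ≅ ℤ^1 ⊕ ℤ/2 ⊕ ℤ/2 ⊕ ℤ/4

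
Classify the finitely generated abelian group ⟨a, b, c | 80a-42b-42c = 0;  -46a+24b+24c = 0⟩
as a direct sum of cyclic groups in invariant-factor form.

rank_ℚ(R)=2; free=3−2=1
SNF(R) diag = [2, 6] → torsion [2, 6]

Answer: M ≅ ℤ^1 ⊕ ℤ/2 ⊕ ℤ/6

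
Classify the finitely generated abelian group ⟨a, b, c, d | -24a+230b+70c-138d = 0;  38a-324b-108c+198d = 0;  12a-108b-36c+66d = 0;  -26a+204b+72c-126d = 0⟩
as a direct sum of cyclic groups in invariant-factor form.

Answer: M ≅ ℤ/2 ⊕ ℤ/2 ⊕ ℤ/6 ⊕ ℤ/12

Derivation:
rank_ℚ(R)=4; free=4−4=0
SNF(R) diag = [2, 2, 6, 12] → torsion [2, 2, 6, 12]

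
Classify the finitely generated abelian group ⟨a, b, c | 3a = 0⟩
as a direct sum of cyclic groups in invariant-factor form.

Answer: M ≅ ℤ^2 ⊕ ℤ/3

Derivation:
rank_ℚ(R)=1; free=3−1=2
SNF(R) diag = [3] → torsion [3]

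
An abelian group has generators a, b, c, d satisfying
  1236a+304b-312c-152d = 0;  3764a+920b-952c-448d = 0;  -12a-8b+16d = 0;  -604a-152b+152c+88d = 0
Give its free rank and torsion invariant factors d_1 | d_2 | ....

rank_ℚ(R)=4; free=4−4=0
SNF(R) diag = [4, 8, 24, 72] → torsion [4, 8, 24, 72]

Answer: M ≅ ℤ/4 ⊕ ℤ/8 ⊕ ℤ/24 ⊕ ℤ/72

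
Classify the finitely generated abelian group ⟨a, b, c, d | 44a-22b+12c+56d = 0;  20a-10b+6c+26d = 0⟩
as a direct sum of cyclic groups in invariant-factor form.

Answer: M ≅ ℤ^2 ⊕ ℤ/2 ⊕ ℤ/6

Derivation:
rank_ℚ(R)=2; free=4−2=2
SNF(R) diag = [2, 6] → torsion [2, 6]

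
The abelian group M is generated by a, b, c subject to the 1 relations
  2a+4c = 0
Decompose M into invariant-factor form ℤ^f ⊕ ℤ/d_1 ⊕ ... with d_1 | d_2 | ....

Answer: M ≅ ℤ^2 ⊕ ℤ/2

Derivation:
rank_ℚ(R)=1; free=3−1=2
SNF(R) diag = [2] → torsion [2]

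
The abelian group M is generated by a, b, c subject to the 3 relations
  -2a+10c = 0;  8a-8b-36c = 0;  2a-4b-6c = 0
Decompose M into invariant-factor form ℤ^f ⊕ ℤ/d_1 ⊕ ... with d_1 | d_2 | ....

Answer: M ≅ ℤ/2 ⊕ ℤ/4 ⊕ ℤ/4

Derivation:
rank_ℚ(R)=3; free=3−3=0
SNF(R) diag = [2, 4, 4] → torsion [2, 4, 4]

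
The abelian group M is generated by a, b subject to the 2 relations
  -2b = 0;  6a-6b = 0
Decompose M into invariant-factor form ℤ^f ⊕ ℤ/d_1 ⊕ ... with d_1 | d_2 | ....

rank_ℚ(R)=2; free=2−2=0
SNF(R) diag = [2, 6] → torsion [2, 6]

Answer: M ≅ ℤ/2 ⊕ ℤ/6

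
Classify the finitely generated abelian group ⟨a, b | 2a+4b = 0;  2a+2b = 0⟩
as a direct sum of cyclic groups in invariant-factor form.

Answer: M ≅ ℤ/2 ⊕ ℤ/2

Derivation:
rank_ℚ(R)=2; free=2−2=0
SNF(R) diag = [2, 2] → torsion [2, 2]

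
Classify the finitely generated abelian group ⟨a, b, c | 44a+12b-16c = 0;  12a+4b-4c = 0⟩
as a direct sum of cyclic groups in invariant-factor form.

rank_ℚ(R)=2; free=3−2=1
SNF(R) diag = [4, 4] → torsion [4, 4]

Answer: M ≅ ℤ^1 ⊕ ℤ/4 ⊕ ℤ/4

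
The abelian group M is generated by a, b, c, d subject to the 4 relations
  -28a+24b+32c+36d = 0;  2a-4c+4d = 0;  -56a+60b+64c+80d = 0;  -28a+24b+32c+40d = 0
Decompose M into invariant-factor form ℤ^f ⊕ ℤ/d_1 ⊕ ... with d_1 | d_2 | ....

rank_ℚ(R)=4; free=4−4=0
SNF(R) diag = [2, 4, 12, 24] → torsion [2, 4, 12, 24]

Answer: M ≅ ℤ/2 ⊕ ℤ/4 ⊕ ℤ/12 ⊕ ℤ/24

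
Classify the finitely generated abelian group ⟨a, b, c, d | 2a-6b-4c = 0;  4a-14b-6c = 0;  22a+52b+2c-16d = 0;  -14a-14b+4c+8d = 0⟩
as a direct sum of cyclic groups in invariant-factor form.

Answer: M ≅ ℤ/2 ⊕ ℤ/2 ⊕ ℤ/4 ⊕ ℤ/8

Derivation:
rank_ℚ(R)=4; free=4−4=0
SNF(R) diag = [2, 2, 4, 8] → torsion [2, 2, 4, 8]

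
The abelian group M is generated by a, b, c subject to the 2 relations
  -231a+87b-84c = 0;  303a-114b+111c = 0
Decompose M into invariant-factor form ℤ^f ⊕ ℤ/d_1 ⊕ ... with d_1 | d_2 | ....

Answer: M ≅ ℤ^1 ⊕ ℤ/3 ⊕ ℤ/9

Derivation:
rank_ℚ(R)=2; free=3−2=1
SNF(R) diag = [3, 9] → torsion [3, 9]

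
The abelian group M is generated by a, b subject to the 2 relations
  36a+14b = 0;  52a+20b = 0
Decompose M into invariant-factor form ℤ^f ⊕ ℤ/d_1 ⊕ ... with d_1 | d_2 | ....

rank_ℚ(R)=2; free=2−2=0
SNF(R) diag = [2, 4] → torsion [2, 4]

Answer: M ≅ ℤ/2 ⊕ ℤ/4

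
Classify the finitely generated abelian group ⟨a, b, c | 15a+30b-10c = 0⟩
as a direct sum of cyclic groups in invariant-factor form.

Answer: M ≅ ℤ^2 ⊕ ℤ/5

Derivation:
rank_ℚ(R)=1; free=3−1=2
SNF(R) diag = [5] → torsion [5]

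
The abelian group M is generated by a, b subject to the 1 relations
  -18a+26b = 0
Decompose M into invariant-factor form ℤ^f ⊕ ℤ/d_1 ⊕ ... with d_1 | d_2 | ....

Answer: M ≅ ℤ^1 ⊕ ℤ/2

Derivation:
rank_ℚ(R)=1; free=2−1=1
SNF(R) diag = [2] → torsion [2]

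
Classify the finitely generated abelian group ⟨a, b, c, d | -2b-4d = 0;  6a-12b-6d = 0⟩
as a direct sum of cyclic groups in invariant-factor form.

rank_ℚ(R)=2; free=4−2=2
SNF(R) diag = [2, 6] → torsion [2, 6]

Answer: M ≅ ℤ^2 ⊕ ℤ/2 ⊕ ℤ/6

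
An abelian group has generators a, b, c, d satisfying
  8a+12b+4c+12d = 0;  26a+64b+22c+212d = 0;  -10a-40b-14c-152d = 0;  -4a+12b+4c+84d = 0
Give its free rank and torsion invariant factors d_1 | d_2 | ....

Answer: M ≅ ℤ/2 ⊕ ℤ/4 ⊕ ℤ/12 ⊕ ℤ/36

Derivation:
rank_ℚ(R)=4; free=4−4=0
SNF(R) diag = [2, 4, 12, 36] → torsion [2, 4, 12, 36]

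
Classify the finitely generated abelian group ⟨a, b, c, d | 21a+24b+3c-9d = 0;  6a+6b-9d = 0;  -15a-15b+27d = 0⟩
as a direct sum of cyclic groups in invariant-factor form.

Answer: M ≅ ℤ^1 ⊕ ℤ/3 ⊕ ℤ/3 ⊕ ℤ/9

Derivation:
rank_ℚ(R)=3; free=4−3=1
SNF(R) diag = [3, 3, 9] → torsion [3, 3, 9]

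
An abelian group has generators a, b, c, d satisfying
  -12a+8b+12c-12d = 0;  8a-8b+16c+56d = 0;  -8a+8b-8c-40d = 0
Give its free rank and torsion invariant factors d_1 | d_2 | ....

rank_ℚ(R)=3; free=4−3=1
SNF(R) diag = [4, 8, 8] → torsion [4, 8, 8]

Answer: M ≅ ℤ^1 ⊕ ℤ/4 ⊕ ℤ/8 ⊕ ℤ/8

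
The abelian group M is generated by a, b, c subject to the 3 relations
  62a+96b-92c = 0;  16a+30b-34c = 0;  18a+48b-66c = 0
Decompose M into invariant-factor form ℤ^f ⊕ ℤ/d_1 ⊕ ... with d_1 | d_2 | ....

Answer: M ≅ ℤ/2 ⊕ ℤ/6 ⊕ ℤ/6

Derivation:
rank_ℚ(R)=3; free=3−3=0
SNF(R) diag = [2, 6, 6] → torsion [2, 6, 6]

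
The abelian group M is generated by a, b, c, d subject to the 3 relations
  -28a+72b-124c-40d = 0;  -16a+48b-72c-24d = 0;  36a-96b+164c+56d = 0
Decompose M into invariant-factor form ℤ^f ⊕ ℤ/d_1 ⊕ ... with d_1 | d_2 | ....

Answer: M ≅ ℤ^1 ⊕ ℤ/4 ⊕ ℤ/8 ⊕ ℤ/24

Derivation:
rank_ℚ(R)=3; free=4−3=1
SNF(R) diag = [4, 8, 24] → torsion [4, 8, 24]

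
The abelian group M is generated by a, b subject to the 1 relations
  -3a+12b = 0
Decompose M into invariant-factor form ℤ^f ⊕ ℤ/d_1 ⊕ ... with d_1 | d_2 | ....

Answer: M ≅ ℤ^1 ⊕ ℤ/3

Derivation:
rank_ℚ(R)=1; free=2−1=1
SNF(R) diag = [3] → torsion [3]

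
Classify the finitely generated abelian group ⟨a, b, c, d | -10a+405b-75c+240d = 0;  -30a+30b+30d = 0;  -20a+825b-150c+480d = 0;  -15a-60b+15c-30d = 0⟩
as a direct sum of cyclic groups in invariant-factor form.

Answer: M ≅ ℤ/5 ⊕ ℤ/15 ⊕ ℤ/15 ⊕ ℤ/30

Derivation:
rank_ℚ(R)=4; free=4−4=0
SNF(R) diag = [5, 15, 15, 30] → torsion [5, 15, 15, 30]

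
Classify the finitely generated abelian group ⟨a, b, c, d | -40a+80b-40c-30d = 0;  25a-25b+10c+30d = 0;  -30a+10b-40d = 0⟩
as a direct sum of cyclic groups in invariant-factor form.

Answer: M ≅ ℤ^1 ⊕ ℤ/5 ⊕ ℤ/10 ⊕ ℤ/20

Derivation:
rank_ℚ(R)=3; free=4−3=1
SNF(R) diag = [5, 10, 20] → torsion [5, 10, 20]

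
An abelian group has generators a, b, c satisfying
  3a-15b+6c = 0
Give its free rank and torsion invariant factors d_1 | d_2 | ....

Answer: M ≅ ℤ^2 ⊕ ℤ/3

Derivation:
rank_ℚ(R)=1; free=3−1=2
SNF(R) diag = [3] → torsion [3]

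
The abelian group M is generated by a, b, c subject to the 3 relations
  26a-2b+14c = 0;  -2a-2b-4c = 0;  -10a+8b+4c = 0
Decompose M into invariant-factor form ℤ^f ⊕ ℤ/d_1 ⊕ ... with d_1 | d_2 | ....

Answer: M ≅ ℤ/2 ⊕ ℤ/2 ⊕ ℤ/6

Derivation:
rank_ℚ(R)=3; free=3−3=0
SNF(R) diag = [2, 2, 6] → torsion [2, 2, 6]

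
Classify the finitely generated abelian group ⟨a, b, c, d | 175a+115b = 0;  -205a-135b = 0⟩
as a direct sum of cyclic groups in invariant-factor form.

Answer: M ≅ ℤ^2 ⊕ ℤ/5 ⊕ ℤ/10

Derivation:
rank_ℚ(R)=2; free=4−2=2
SNF(R) diag = [5, 10] → torsion [5, 10]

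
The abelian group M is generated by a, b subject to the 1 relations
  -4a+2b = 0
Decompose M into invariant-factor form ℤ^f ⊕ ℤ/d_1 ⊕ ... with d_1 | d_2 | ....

Answer: M ≅ ℤ^1 ⊕ ℤ/2

Derivation:
rank_ℚ(R)=1; free=2−1=1
SNF(R) diag = [2] → torsion [2]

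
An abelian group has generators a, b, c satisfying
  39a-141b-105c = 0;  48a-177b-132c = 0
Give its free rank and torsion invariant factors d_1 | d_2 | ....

rank_ℚ(R)=2; free=3−2=1
SNF(R) diag = [3, 9] → torsion [3, 9]

Answer: M ≅ ℤ^1 ⊕ ℤ/3 ⊕ ℤ/9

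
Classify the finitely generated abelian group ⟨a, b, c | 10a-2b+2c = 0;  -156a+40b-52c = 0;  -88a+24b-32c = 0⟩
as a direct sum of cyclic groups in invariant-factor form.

rank_ℚ(R)=3; free=3−3=0
SNF(R) diag = [2, 4, 8] → torsion [2, 4, 8]

Answer: M ≅ ℤ/2 ⊕ ℤ/4 ⊕ ℤ/8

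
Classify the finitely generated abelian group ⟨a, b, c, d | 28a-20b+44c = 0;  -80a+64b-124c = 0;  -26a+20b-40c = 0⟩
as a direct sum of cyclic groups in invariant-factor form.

Answer: M ≅ ℤ^1 ⊕ ℤ/2 ⊕ ℤ/4 ⊕ ℤ/12

Derivation:
rank_ℚ(R)=3; free=4−3=1
SNF(R) diag = [2, 4, 12] → torsion [2, 4, 12]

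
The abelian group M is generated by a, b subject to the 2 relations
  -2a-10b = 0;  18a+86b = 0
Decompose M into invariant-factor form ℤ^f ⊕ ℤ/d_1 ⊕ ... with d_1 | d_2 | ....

Answer: M ≅ ℤ/2 ⊕ ℤ/4

Derivation:
rank_ℚ(R)=2; free=2−2=0
SNF(R) diag = [2, 4] → torsion [2, 4]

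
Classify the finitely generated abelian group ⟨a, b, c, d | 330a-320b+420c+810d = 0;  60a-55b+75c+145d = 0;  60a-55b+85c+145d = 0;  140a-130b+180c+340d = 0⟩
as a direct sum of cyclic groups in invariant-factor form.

Answer: M ≅ ℤ/5 ⊕ ℤ/10 ⊕ ℤ/10 ⊕ ℤ/10

Derivation:
rank_ℚ(R)=4; free=4−4=0
SNF(R) diag = [5, 10, 10, 10] → torsion [5, 10, 10, 10]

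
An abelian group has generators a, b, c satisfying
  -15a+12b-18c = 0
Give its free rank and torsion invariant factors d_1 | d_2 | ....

rank_ℚ(R)=1; free=3−1=2
SNF(R) diag = [3] → torsion [3]

Answer: M ≅ ℤ^2 ⊕ ℤ/3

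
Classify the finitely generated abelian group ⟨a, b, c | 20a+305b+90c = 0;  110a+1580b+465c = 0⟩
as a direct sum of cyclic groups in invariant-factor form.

Answer: M ≅ ℤ^1 ⊕ ℤ/5 ⊕ ℤ/15

Derivation:
rank_ℚ(R)=2; free=3−2=1
SNF(R) diag = [5, 15] → torsion [5, 15]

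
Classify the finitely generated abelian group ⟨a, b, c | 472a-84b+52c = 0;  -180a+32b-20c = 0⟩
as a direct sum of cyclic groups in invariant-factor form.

rank_ℚ(R)=2; free=3−2=1
SNF(R) diag = [4, 4] → torsion [4, 4]

Answer: M ≅ ℤ^1 ⊕ ℤ/4 ⊕ ℤ/4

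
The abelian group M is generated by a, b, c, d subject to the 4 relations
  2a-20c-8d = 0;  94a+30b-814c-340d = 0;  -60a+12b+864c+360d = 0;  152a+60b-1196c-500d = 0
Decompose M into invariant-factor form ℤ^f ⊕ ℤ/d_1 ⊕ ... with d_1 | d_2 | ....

Answer: M ≅ ℤ/2 ⊕ ℤ/6 ⊕ ℤ/12 ⊕ ℤ/36

Derivation:
rank_ℚ(R)=4; free=4−4=0
SNF(R) diag = [2, 6, 12, 36] → torsion [2, 6, 12, 36]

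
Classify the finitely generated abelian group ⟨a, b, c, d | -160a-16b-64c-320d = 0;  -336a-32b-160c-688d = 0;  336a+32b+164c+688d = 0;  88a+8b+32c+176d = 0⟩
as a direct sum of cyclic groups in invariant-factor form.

rank_ℚ(R)=4; free=4−4=0
SNF(R) diag = [4, 8, 16, 16] → torsion [4, 8, 16, 16]

Answer: M ≅ ℤ/4 ⊕ ℤ/8 ⊕ ℤ/16 ⊕ ℤ/16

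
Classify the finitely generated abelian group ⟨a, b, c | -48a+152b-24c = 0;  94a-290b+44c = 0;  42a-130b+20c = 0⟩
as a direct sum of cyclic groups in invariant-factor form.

rank_ℚ(R)=3; free=3−3=0
SNF(R) diag = [2, 4, 8] → torsion [2, 4, 8]

Answer: M ≅ ℤ/2 ⊕ ℤ/4 ⊕ ℤ/8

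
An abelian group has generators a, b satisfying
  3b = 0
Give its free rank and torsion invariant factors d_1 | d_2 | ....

Answer: M ≅ ℤ^1 ⊕ ℤ/3

Derivation:
rank_ℚ(R)=1; free=2−1=1
SNF(R) diag = [3] → torsion [3]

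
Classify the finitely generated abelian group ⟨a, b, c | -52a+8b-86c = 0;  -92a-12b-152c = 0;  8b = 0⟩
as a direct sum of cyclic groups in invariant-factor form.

rank_ℚ(R)=3; free=3−3=0
SNF(R) diag = [2, 4, 8] → torsion [2, 4, 8]

Answer: M ≅ ℤ/2 ⊕ ℤ/4 ⊕ ℤ/8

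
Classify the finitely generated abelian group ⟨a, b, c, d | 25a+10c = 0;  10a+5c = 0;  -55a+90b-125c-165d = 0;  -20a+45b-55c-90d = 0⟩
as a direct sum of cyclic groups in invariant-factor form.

Answer: M ≅ ℤ/5 ⊕ ℤ/5 ⊕ ℤ/15 ⊕ ℤ/45

Derivation:
rank_ℚ(R)=4; free=4−4=0
SNF(R) diag = [5, 5, 15, 45] → torsion [5, 5, 15, 45]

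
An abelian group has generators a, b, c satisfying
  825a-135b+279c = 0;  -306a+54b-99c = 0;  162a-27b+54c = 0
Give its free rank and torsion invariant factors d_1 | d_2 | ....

Answer: M ≅ ℤ/3 ⊕ ℤ/9 ⊕ ℤ/27

Derivation:
rank_ℚ(R)=3; free=3−3=0
SNF(R) diag = [3, 9, 27] → torsion [3, 9, 27]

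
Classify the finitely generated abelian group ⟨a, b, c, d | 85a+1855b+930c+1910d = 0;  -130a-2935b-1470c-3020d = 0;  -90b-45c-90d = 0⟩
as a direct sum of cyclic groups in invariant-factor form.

Answer: M ≅ ℤ^1 ⊕ ℤ/5 ⊕ ℤ/15 ⊕ ℤ/45

Derivation:
rank_ℚ(R)=3; free=4−3=1
SNF(R) diag = [5, 15, 45] → torsion [5, 15, 45]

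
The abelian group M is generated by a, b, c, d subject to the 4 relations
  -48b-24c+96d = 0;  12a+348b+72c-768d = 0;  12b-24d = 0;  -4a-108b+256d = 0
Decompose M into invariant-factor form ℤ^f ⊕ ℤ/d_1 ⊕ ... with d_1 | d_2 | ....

Answer: M ≅ ℤ/4 ⊕ ℤ/12 ⊕ ℤ/24 ⊕ ℤ/48

Derivation:
rank_ℚ(R)=4; free=4−4=0
SNF(R) diag = [4, 12, 24, 48] → torsion [4, 12, 24, 48]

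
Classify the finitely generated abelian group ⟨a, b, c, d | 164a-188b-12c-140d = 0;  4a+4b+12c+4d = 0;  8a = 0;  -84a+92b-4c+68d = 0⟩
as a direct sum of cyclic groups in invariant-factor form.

rank_ℚ(R)=4; free=4−4=0
SNF(R) diag = [4, 8, 8, 24] → torsion [4, 8, 8, 24]

Answer: M ≅ ℤ/4 ⊕ ℤ/8 ⊕ ℤ/8 ⊕ ℤ/24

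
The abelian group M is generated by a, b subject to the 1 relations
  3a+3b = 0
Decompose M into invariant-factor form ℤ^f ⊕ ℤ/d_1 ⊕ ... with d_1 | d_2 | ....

Answer: M ≅ ℤ^1 ⊕ ℤ/3

Derivation:
rank_ℚ(R)=1; free=2−1=1
SNF(R) diag = [3] → torsion [3]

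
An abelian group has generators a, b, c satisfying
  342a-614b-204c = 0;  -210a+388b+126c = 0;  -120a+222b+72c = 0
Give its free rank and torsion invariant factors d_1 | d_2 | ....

Answer: M ≅ ℤ/2 ⊕ ℤ/6 ⊕ ℤ/6

Derivation:
rank_ℚ(R)=3; free=3−3=0
SNF(R) diag = [2, 6, 6] → torsion [2, 6, 6]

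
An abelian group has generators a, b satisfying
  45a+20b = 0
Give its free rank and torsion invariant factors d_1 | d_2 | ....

Answer: M ≅ ℤ^1 ⊕ ℤ/5

Derivation:
rank_ℚ(R)=1; free=2−1=1
SNF(R) diag = [5] → torsion [5]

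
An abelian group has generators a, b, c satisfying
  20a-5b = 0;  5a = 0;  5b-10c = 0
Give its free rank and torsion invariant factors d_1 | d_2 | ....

Answer: M ≅ ℤ/5 ⊕ ℤ/5 ⊕ ℤ/10

Derivation:
rank_ℚ(R)=3; free=3−3=0
SNF(R) diag = [5, 5, 10] → torsion [5, 5, 10]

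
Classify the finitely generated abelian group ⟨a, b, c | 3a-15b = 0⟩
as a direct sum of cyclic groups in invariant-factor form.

Answer: M ≅ ℤ^2 ⊕ ℤ/3

Derivation:
rank_ℚ(R)=1; free=3−1=2
SNF(R) diag = [3] → torsion [3]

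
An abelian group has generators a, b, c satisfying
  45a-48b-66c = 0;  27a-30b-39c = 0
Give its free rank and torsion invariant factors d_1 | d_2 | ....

Answer: M ≅ ℤ^1 ⊕ ℤ/3 ⊕ ℤ/9

Derivation:
rank_ℚ(R)=2; free=3−2=1
SNF(R) diag = [3, 9] → torsion [3, 9]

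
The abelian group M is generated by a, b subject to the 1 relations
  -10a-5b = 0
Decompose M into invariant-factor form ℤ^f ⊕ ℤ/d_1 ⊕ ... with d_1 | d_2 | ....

Answer: M ≅ ℤ^1 ⊕ ℤ/5

Derivation:
rank_ℚ(R)=1; free=2−1=1
SNF(R) diag = [5] → torsion [5]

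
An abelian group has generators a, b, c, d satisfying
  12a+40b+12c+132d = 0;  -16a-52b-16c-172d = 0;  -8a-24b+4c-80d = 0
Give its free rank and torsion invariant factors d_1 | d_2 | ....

Answer: M ≅ ℤ^1 ⊕ ℤ/4 ⊕ ℤ/4 ⊕ ℤ/12

Derivation:
rank_ℚ(R)=3; free=4−3=1
SNF(R) diag = [4, 4, 12] → torsion [4, 4, 12]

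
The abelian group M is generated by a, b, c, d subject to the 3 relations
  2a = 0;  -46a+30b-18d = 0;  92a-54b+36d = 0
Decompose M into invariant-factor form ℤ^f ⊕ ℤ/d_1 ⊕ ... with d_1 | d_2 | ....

Answer: M ≅ ℤ^1 ⊕ ℤ/2 ⊕ ℤ/6 ⊕ ℤ/18

Derivation:
rank_ℚ(R)=3; free=4−3=1
SNF(R) diag = [2, 6, 18] → torsion [2, 6, 18]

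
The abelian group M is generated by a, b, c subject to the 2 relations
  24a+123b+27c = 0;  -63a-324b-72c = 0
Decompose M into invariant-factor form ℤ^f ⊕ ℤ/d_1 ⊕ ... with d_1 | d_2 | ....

Answer: M ≅ ℤ^1 ⊕ ℤ/3 ⊕ ℤ/9

Derivation:
rank_ℚ(R)=2; free=3−2=1
SNF(R) diag = [3, 9] → torsion [3, 9]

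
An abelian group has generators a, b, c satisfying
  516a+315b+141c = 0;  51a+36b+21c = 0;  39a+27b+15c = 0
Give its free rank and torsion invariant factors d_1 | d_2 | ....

Answer: M ≅ ℤ/3 ⊕ ℤ/9 ⊕ ℤ/27

Derivation:
rank_ℚ(R)=3; free=3−3=0
SNF(R) diag = [3, 9, 27] → torsion [3, 9, 27]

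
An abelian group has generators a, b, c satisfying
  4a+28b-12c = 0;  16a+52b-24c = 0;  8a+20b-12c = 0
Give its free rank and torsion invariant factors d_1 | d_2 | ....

Answer: M ≅ ℤ/4 ⊕ ℤ/12 ⊕ ℤ/12

Derivation:
rank_ℚ(R)=3; free=3−3=0
SNF(R) diag = [4, 12, 12] → torsion [4, 12, 12]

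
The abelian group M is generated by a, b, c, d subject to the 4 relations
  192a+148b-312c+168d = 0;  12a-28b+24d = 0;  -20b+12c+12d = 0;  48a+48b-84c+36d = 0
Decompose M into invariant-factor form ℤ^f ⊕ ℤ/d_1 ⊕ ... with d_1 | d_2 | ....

rank_ℚ(R)=4; free=4−4=0
SNF(R) diag = [4, 12, 12, 24] → torsion [4, 12, 12, 24]

Answer: M ≅ ℤ/4 ⊕ ℤ/12 ⊕ ℤ/12 ⊕ ℤ/24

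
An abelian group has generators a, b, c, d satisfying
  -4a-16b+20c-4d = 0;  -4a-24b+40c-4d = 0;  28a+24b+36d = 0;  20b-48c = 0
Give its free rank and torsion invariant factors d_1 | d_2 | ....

Answer: M ≅ ℤ/4 ⊕ ℤ/4 ⊕ ℤ/4 ⊕ ℤ/8

Derivation:
rank_ℚ(R)=4; free=4−4=0
SNF(R) diag = [4, 4, 4, 8] → torsion [4, 4, 4, 8]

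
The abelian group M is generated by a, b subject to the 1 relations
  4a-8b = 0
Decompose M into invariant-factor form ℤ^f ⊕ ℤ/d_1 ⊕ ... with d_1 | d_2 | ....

rank_ℚ(R)=1; free=2−1=1
SNF(R) diag = [4] → torsion [4]

Answer: M ≅ ℤ^1 ⊕ ℤ/4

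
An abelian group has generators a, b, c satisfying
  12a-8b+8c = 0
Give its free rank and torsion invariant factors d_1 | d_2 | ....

rank_ℚ(R)=1; free=3−1=2
SNF(R) diag = [4] → torsion [4]

Answer: M ≅ ℤ^2 ⊕ ℤ/4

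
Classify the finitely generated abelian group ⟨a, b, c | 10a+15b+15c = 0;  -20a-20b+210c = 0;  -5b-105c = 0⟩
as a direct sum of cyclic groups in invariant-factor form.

rank_ℚ(R)=3; free=3−3=0
SNF(R) diag = [5, 10, 30] → torsion [5, 10, 30]

Answer: M ≅ ℤ/5 ⊕ ℤ/10 ⊕ ℤ/30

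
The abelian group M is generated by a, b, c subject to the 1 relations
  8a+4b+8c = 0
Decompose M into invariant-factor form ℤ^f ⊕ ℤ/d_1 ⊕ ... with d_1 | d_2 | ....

Answer: M ≅ ℤ^2 ⊕ ℤ/4

Derivation:
rank_ℚ(R)=1; free=3−1=2
SNF(R) diag = [4] → torsion [4]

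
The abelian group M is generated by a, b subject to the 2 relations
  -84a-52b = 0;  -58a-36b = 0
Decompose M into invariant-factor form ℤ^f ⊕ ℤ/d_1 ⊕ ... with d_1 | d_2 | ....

rank_ℚ(R)=2; free=2−2=0
SNF(R) diag = [2, 4] → torsion [2, 4]

Answer: M ≅ ℤ/2 ⊕ ℤ/4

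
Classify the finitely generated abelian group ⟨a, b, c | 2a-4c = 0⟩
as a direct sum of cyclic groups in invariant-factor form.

Answer: M ≅ ℤ^2 ⊕ ℤ/2

Derivation:
rank_ℚ(R)=1; free=3−1=2
SNF(R) diag = [2] → torsion [2]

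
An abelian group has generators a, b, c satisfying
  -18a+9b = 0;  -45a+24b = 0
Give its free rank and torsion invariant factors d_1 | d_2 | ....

rank_ℚ(R)=2; free=3−2=1
SNF(R) diag = [3, 9] → torsion [3, 9]

Answer: M ≅ ℤ^1 ⊕ ℤ/3 ⊕ ℤ/9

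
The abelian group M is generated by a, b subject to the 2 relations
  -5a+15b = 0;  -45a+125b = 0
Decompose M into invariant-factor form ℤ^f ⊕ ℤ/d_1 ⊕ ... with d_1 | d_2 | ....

rank_ℚ(R)=2; free=2−2=0
SNF(R) diag = [5, 10] → torsion [5, 10]

Answer: M ≅ ℤ/5 ⊕ ℤ/10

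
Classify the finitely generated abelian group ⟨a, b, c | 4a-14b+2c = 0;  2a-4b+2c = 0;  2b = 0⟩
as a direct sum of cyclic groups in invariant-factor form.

rank_ℚ(R)=3; free=3−3=0
SNF(R) diag = [2, 2, 2] → torsion [2, 2, 2]

Answer: M ≅ ℤ/2 ⊕ ℤ/2 ⊕ ℤ/2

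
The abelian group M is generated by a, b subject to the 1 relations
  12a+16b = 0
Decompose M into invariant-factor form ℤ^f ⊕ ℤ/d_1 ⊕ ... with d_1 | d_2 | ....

Answer: M ≅ ℤ^1 ⊕ ℤ/4

Derivation:
rank_ℚ(R)=1; free=2−1=1
SNF(R) diag = [4] → torsion [4]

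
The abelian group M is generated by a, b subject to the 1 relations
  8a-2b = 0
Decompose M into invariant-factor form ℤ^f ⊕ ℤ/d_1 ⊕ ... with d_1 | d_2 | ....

Answer: M ≅ ℤ^1 ⊕ ℤ/2

Derivation:
rank_ℚ(R)=1; free=2−1=1
SNF(R) diag = [2] → torsion [2]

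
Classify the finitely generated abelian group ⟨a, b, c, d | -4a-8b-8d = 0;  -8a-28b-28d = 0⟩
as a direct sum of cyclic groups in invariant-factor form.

Answer: M ≅ ℤ^2 ⊕ ℤ/4 ⊕ ℤ/12

Derivation:
rank_ℚ(R)=2; free=4−2=2
SNF(R) diag = [4, 12] → torsion [4, 12]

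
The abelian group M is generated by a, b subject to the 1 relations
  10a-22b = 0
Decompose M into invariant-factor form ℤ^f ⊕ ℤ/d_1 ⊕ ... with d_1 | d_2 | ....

rank_ℚ(R)=1; free=2−1=1
SNF(R) diag = [2] → torsion [2]

Answer: M ≅ ℤ^1 ⊕ ℤ/2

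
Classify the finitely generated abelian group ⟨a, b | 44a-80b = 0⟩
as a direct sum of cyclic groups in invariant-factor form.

Answer: M ≅ ℤ^1 ⊕ ℤ/4

Derivation:
rank_ℚ(R)=1; free=2−1=1
SNF(R) diag = [4] → torsion [4]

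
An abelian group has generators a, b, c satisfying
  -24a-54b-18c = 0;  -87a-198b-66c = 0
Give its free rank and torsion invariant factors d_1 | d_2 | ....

Answer: M ≅ ℤ^1 ⊕ ℤ/3 ⊕ ℤ/6

Derivation:
rank_ℚ(R)=2; free=3−2=1
SNF(R) diag = [3, 6] → torsion [3, 6]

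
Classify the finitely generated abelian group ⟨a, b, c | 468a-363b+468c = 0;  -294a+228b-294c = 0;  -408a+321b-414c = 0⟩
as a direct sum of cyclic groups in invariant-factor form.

rank_ℚ(R)=3; free=3−3=0
SNF(R) diag = [3, 6, 6] → torsion [3, 6, 6]

Answer: M ≅ ℤ/3 ⊕ ℤ/6 ⊕ ℤ/6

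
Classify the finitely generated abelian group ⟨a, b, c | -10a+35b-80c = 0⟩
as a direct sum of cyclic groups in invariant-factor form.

rank_ℚ(R)=1; free=3−1=2
SNF(R) diag = [5] → torsion [5]

Answer: M ≅ ℤ^2 ⊕ ℤ/5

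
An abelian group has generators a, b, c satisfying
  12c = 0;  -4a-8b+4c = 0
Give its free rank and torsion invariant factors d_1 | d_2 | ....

Answer: M ≅ ℤ^1 ⊕ ℤ/4 ⊕ ℤ/12

Derivation:
rank_ℚ(R)=2; free=3−2=1
SNF(R) diag = [4, 12] → torsion [4, 12]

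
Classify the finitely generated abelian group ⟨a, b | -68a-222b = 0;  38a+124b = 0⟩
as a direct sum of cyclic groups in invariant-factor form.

rank_ℚ(R)=2; free=2−2=0
SNF(R) diag = [2, 2] → torsion [2, 2]

Answer: M ≅ ℤ/2 ⊕ ℤ/2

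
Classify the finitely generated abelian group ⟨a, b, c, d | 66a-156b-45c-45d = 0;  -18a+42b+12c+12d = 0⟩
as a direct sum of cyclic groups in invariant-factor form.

rank_ℚ(R)=2; free=4−2=2
SNF(R) diag = [3, 6] → torsion [3, 6]

Answer: M ≅ ℤ^2 ⊕ ℤ/3 ⊕ ℤ/6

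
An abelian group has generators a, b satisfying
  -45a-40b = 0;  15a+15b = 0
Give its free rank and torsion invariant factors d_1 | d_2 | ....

Answer: M ≅ ℤ/5 ⊕ ℤ/15

Derivation:
rank_ℚ(R)=2; free=2−2=0
SNF(R) diag = [5, 15] → torsion [5, 15]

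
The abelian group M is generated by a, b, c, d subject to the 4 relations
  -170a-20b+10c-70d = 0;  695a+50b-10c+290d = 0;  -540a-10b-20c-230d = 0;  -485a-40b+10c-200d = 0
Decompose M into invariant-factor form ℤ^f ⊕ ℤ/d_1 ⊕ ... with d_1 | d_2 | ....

rank_ℚ(R)=4; free=4−4=0
SNF(R) diag = [5, 10, 10, 20] → torsion [5, 10, 10, 20]

Answer: M ≅ ℤ/5 ⊕ ℤ/10 ⊕ ℤ/10 ⊕ ℤ/20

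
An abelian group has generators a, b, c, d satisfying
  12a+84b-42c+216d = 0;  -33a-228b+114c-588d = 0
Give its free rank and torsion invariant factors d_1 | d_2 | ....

Answer: M ≅ ℤ^2 ⊕ ℤ/3 ⊕ ℤ/6

Derivation:
rank_ℚ(R)=2; free=4−2=2
SNF(R) diag = [3, 6] → torsion [3, 6]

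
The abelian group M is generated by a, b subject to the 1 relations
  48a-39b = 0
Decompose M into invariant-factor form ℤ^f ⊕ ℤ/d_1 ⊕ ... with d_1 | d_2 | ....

rank_ℚ(R)=1; free=2−1=1
SNF(R) diag = [3] → torsion [3]

Answer: M ≅ ℤ^1 ⊕ ℤ/3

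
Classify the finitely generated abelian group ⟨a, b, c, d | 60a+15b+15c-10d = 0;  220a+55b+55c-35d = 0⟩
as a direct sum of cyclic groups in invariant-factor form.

rank_ℚ(R)=2; free=4−2=2
SNF(R) diag = [5, 5] → torsion [5, 5]

Answer: M ≅ ℤ^2 ⊕ ℤ/5 ⊕ ℤ/5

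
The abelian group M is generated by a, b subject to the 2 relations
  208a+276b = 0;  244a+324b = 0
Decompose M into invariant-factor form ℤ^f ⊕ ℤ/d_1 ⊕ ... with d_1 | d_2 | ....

Answer: M ≅ ℤ/4 ⊕ ℤ/12

Derivation:
rank_ℚ(R)=2; free=2−2=0
SNF(R) diag = [4, 12] → torsion [4, 12]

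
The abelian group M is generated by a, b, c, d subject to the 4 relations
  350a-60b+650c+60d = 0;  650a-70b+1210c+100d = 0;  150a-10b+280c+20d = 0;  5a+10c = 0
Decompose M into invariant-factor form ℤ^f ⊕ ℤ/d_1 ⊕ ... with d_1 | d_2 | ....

Answer: M ≅ ℤ/5 ⊕ ℤ/10 ⊕ ℤ/10 ⊕ ℤ/20

Derivation:
rank_ℚ(R)=4; free=4−4=0
SNF(R) diag = [5, 10, 10, 20] → torsion [5, 10, 10, 20]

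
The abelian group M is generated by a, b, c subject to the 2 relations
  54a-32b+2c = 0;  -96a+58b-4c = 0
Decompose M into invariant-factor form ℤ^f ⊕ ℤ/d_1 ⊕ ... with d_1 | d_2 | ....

rank_ℚ(R)=2; free=3−2=1
SNF(R) diag = [2, 6] → torsion [2, 6]

Answer: M ≅ ℤ^1 ⊕ ℤ/2 ⊕ ℤ/6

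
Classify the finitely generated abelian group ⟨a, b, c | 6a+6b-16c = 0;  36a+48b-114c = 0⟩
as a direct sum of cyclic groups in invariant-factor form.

rank_ℚ(R)=2; free=3−2=1
SNF(R) diag = [2, 6] → torsion [2, 6]

Answer: M ≅ ℤ^1 ⊕ ℤ/2 ⊕ ℤ/6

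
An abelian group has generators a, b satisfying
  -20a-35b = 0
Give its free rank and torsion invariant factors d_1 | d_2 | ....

rank_ℚ(R)=1; free=2−1=1
SNF(R) diag = [5] → torsion [5]

Answer: M ≅ ℤ^1 ⊕ ℤ/5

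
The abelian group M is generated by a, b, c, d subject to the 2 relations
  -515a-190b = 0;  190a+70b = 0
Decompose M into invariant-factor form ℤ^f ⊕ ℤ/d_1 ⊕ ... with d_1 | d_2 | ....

Answer: M ≅ ℤ^2 ⊕ ℤ/5 ⊕ ℤ/10

Derivation:
rank_ℚ(R)=2; free=4−2=2
SNF(R) diag = [5, 10] → torsion [5, 10]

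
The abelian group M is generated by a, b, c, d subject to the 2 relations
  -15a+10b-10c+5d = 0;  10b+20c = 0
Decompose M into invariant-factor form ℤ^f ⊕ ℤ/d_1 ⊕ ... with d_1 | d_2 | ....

rank_ℚ(R)=2; free=4−2=2
SNF(R) diag = [5, 10] → torsion [5, 10]

Answer: M ≅ ℤ^2 ⊕ ℤ/5 ⊕ ℤ/10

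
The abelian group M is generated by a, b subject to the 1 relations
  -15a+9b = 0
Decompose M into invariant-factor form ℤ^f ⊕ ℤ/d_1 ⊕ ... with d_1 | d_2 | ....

Answer: M ≅ ℤ^1 ⊕ ℤ/3

Derivation:
rank_ℚ(R)=1; free=2−1=1
SNF(R) diag = [3] → torsion [3]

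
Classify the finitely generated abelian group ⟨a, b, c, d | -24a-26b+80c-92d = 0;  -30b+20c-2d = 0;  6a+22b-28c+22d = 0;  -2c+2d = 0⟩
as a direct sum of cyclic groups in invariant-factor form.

rank_ℚ(R)=4; free=4−4=0
SNF(R) diag = [2, 2, 6, 18] → torsion [2, 2, 6, 18]

Answer: M ≅ ℤ/2 ⊕ ℤ/2 ⊕ ℤ/6 ⊕ ℤ/18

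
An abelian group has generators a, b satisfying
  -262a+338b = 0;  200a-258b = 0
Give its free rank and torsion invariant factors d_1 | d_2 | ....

rank_ℚ(R)=2; free=2−2=0
SNF(R) diag = [2, 2] → torsion [2, 2]

Answer: M ≅ ℤ/2 ⊕ ℤ/2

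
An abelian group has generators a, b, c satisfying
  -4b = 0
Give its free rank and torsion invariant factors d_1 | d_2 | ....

rank_ℚ(R)=1; free=3−1=2
SNF(R) diag = [4] → torsion [4]

Answer: M ≅ ℤ^2 ⊕ ℤ/4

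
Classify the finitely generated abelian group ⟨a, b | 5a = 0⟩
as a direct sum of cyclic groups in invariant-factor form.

rank_ℚ(R)=1; free=2−1=1
SNF(R) diag = [5] → torsion [5]

Answer: M ≅ ℤ^1 ⊕ ℤ/5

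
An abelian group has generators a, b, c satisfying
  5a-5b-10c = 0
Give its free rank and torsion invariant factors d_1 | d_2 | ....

Answer: M ≅ ℤ^2 ⊕ ℤ/5

Derivation:
rank_ℚ(R)=1; free=3−1=2
SNF(R) diag = [5] → torsion [5]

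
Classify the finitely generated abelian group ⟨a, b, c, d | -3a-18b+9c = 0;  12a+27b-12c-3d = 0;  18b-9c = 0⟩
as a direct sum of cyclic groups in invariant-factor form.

rank_ℚ(R)=3; free=4−3=1
SNF(R) diag = [3, 3, 9] → torsion [3, 3, 9]

Answer: M ≅ ℤ^1 ⊕ ℤ/3 ⊕ ℤ/3 ⊕ ℤ/9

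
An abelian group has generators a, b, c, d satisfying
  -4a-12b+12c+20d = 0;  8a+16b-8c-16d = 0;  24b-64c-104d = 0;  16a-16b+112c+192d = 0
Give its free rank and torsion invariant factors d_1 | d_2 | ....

rank_ℚ(R)=4; free=4−4=0
SNF(R) diag = [4, 8, 16, 16] → torsion [4, 8, 16, 16]

Answer: M ≅ ℤ/4 ⊕ ℤ/8 ⊕ ℤ/16 ⊕ ℤ/16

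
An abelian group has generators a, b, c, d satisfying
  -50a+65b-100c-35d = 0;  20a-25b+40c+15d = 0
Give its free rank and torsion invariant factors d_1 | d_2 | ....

rank_ℚ(R)=2; free=4−2=2
SNF(R) diag = [5, 10] → torsion [5, 10]

Answer: M ≅ ℤ^2 ⊕ ℤ/5 ⊕ ℤ/10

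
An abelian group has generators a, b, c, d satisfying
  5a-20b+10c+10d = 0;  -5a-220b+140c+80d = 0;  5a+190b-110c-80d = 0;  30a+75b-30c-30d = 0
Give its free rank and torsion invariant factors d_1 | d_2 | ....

rank_ℚ(R)=4; free=4−4=0
SNF(R) diag = [5, 15, 30, 90] → torsion [5, 15, 30, 90]

Answer: M ≅ ℤ/5 ⊕ ℤ/15 ⊕ ℤ/30 ⊕ ℤ/90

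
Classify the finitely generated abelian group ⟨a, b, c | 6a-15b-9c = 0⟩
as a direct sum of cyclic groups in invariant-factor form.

rank_ℚ(R)=1; free=3−1=2
SNF(R) diag = [3] → torsion [3]

Answer: M ≅ ℤ^2 ⊕ ℤ/3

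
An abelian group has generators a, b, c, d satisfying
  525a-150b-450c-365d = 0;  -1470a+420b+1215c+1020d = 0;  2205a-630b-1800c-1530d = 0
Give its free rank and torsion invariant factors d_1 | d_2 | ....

Answer: M ≅ ℤ^1 ⊕ ℤ/5 ⊕ ℤ/15 ⊕ ℤ/45

Derivation:
rank_ℚ(R)=3; free=4−3=1
SNF(R) diag = [5, 15, 45] → torsion [5, 15, 45]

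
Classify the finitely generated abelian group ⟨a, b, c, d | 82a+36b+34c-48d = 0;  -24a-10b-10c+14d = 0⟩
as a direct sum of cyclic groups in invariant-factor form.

Answer: M ≅ ℤ^2 ⊕ ℤ/2 ⊕ ℤ/2

Derivation:
rank_ℚ(R)=2; free=4−2=2
SNF(R) diag = [2, 2] → torsion [2, 2]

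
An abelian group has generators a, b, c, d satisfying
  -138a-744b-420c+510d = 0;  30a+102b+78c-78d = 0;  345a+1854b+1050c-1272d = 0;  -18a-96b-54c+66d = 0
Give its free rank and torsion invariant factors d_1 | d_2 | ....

Answer: M ≅ ℤ/3 ⊕ ℤ/6 ⊕ ℤ/6 ⊕ ℤ/18

Derivation:
rank_ℚ(R)=4; free=4−4=0
SNF(R) diag = [3, 6, 6, 18] → torsion [3, 6, 6, 18]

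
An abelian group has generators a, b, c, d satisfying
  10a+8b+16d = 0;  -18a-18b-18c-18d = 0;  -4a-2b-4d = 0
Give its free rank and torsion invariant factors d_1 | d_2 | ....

rank_ℚ(R)=3; free=4−3=1
SNF(R) diag = [2, 6, 18] → torsion [2, 6, 18]

Answer: M ≅ ℤ^1 ⊕ ℤ/2 ⊕ ℤ/6 ⊕ ℤ/18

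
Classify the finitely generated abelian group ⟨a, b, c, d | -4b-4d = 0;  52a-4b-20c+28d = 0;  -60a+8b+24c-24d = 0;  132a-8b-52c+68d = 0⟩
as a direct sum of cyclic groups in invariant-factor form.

rank_ℚ(R)=4; free=4−4=0
SNF(R) diag = [4, 4, 4, 4] → torsion [4, 4, 4, 4]

Answer: M ≅ ℤ/4 ⊕ ℤ/4 ⊕ ℤ/4 ⊕ ℤ/4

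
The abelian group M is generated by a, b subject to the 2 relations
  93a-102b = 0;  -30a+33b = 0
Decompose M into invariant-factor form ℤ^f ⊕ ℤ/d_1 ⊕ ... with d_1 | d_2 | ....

rank_ℚ(R)=2; free=2−2=0
SNF(R) diag = [3, 3] → torsion [3, 3]

Answer: M ≅ ℤ/3 ⊕ ℤ/3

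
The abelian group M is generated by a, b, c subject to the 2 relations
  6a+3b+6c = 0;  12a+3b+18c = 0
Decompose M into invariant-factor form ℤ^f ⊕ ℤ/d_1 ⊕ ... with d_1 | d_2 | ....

Answer: M ≅ ℤ^1 ⊕ ℤ/3 ⊕ ℤ/6

Derivation:
rank_ℚ(R)=2; free=3−2=1
SNF(R) diag = [3, 6] → torsion [3, 6]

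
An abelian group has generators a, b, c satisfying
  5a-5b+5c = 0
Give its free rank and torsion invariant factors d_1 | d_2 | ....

rank_ℚ(R)=1; free=3−1=2
SNF(R) diag = [5] → torsion [5]

Answer: M ≅ ℤ^2 ⊕ ℤ/5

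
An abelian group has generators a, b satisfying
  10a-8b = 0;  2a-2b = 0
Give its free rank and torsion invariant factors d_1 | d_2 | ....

rank_ℚ(R)=2; free=2−2=0
SNF(R) diag = [2, 2] → torsion [2, 2]

Answer: M ≅ ℤ/2 ⊕ ℤ/2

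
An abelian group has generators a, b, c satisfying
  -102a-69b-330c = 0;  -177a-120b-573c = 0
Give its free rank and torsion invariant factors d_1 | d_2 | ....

Answer: M ≅ ℤ^1 ⊕ ℤ/3 ⊕ ℤ/3

Derivation:
rank_ℚ(R)=2; free=3−2=1
SNF(R) diag = [3, 3] → torsion [3, 3]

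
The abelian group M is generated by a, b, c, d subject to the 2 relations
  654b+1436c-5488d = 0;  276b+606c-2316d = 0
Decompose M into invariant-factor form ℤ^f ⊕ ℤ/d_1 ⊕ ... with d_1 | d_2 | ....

Answer: M ≅ ℤ^2 ⊕ ℤ/2 ⊕ ℤ/6

Derivation:
rank_ℚ(R)=2; free=4−2=2
SNF(R) diag = [2, 6] → torsion [2, 6]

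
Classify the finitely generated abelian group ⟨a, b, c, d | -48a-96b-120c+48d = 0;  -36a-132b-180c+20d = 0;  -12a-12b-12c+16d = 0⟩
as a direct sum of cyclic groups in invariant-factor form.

rank_ℚ(R)=3; free=4−3=1
SNF(R) diag = [4, 12, 24] → torsion [4, 12, 24]

Answer: M ≅ ℤ^1 ⊕ ℤ/4 ⊕ ℤ/12 ⊕ ℤ/24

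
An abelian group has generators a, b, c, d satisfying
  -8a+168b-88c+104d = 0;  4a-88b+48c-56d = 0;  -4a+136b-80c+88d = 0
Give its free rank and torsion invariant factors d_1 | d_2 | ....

rank_ℚ(R)=3; free=4−3=1
SNF(R) diag = [4, 8, 16] → torsion [4, 8, 16]

Answer: M ≅ ℤ^1 ⊕ ℤ/4 ⊕ ℤ/8 ⊕ ℤ/16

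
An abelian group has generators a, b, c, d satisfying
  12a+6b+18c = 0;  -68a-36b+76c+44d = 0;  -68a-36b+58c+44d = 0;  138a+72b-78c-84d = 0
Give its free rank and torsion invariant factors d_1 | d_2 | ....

Answer: M ≅ ℤ/2 ⊕ ℤ/6 ⊕ ℤ/18 ⊕ ℤ/36

Derivation:
rank_ℚ(R)=4; free=4−4=0
SNF(R) diag = [2, 6, 18, 36] → torsion [2, 6, 18, 36]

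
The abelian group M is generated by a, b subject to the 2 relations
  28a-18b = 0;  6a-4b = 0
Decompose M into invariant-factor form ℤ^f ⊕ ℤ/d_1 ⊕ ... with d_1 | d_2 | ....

Answer: M ≅ ℤ/2 ⊕ ℤ/2

Derivation:
rank_ℚ(R)=2; free=2−2=0
SNF(R) diag = [2, 2] → torsion [2, 2]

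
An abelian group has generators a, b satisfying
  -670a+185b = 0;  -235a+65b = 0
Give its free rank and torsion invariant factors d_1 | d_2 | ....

rank_ℚ(R)=2; free=2−2=0
SNF(R) diag = [5, 15] → torsion [5, 15]

Answer: M ≅ ℤ/5 ⊕ ℤ/15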